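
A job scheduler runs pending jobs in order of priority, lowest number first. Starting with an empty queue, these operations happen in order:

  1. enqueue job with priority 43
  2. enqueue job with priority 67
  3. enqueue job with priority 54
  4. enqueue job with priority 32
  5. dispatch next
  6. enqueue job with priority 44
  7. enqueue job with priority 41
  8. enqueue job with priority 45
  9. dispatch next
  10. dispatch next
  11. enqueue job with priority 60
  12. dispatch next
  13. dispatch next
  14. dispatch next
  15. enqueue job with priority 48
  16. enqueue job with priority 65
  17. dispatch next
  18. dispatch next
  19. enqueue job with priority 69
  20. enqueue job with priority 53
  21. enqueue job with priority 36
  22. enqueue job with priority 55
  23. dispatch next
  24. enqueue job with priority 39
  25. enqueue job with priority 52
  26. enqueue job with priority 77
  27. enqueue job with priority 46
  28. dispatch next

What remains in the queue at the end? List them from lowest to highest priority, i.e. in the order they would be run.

insert 43 → {43}
insert 67 → {43, 67}
insert 54 → {43, 54, 67}
insert 32 → {32, 43, 54, 67}
dispatch next → 32; now {43, 54, 67}
insert 44 → {43, 44, 54, 67}
insert 41 → {41, 43, 44, 54, 67}
insert 45 → {41, 43, 44, 45, 54, 67}
dispatch next → 41; now {43, 44, 45, 54, 67}
dispatch next → 43; now {44, 45, 54, 67}
insert 60 → {44, 45, 54, 60, 67}
dispatch next → 44; now {45, 54, 60, 67}
dispatch next → 45; now {54, 60, 67}
dispatch next → 54; now {60, 67}
insert 48 → {48, 60, 67}
insert 65 → {48, 60, 65, 67}
dispatch next → 48; now {60, 65, 67}
dispatch next → 60; now {65, 67}
insert 69 → {65, 67, 69}
insert 53 → {53, 65, 67, 69}
insert 36 → {36, 53, 65, 67, 69}
insert 55 → {36, 53, 55, 65, 67, 69}
dispatch next → 36; now {53, 55, 65, 67, 69}
insert 39 → {39, 53, 55, 65, 67, 69}
insert 52 → {39, 52, 53, 55, 65, 67, 69}
insert 77 → {39, 52, 53, 55, 65, 67, 69, 77}
insert 46 → {39, 46, 52, 53, 55, 65, 67, 69, 77}
dispatch next → 39; now {46, 52, 53, 55, 65, 67, 69, 77}

[46, 52, 53, 55, 65, 67, 69, 77]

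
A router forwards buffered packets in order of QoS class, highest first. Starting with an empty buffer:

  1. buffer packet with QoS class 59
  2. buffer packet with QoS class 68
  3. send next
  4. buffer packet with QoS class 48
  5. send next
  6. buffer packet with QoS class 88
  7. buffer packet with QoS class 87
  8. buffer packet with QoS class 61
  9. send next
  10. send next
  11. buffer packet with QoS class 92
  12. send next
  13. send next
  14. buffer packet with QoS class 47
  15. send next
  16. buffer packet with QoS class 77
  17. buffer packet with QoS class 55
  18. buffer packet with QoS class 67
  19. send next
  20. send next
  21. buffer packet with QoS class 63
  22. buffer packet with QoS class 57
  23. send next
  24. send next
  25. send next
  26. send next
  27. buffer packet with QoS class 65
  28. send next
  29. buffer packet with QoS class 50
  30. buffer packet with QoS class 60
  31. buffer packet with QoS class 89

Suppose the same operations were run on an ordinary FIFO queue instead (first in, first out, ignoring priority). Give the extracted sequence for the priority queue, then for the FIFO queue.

insert 59 → {59}
insert 68 → {68, 59}
send next → 68; now {59}
insert 48 → {59, 48}
send next → 59; now {48}
insert 88 → {88, 48}
insert 87 → {88, 87, 48}
insert 61 → {88, 87, 61, 48}
send next → 88; now {87, 61, 48}
send next → 87; now {61, 48}
insert 92 → {92, 61, 48}
send next → 92; now {61, 48}
send next → 61; now {48}
insert 47 → {48, 47}
send next → 48; now {47}
insert 77 → {77, 47}
insert 55 → {77, 55, 47}
insert 67 → {77, 67, 55, 47}
send next → 77; now {67, 55, 47}
send next → 67; now {55, 47}
insert 63 → {63, 55, 47}
insert 57 → {63, 57, 55, 47}
send next → 63; now {57, 55, 47}
send next → 57; now {55, 47}
send next → 55; now {47}
send next → 47; now {}
insert 65 → {65}
send next → 65; now {}
insert 50 → {50}
insert 60 → {60, 50}
insert 89 → {89, 60, 50}

priority queue: 68, 59, 88, 87, 92, 61, 48, 77, 67, 63, 57, 55, 47, 65; FIFO queue: 59 → 68 → 48 → 88 → 87 → 61 → 92 → 47 → 77 → 55 → 67 → 63 → 57 → 65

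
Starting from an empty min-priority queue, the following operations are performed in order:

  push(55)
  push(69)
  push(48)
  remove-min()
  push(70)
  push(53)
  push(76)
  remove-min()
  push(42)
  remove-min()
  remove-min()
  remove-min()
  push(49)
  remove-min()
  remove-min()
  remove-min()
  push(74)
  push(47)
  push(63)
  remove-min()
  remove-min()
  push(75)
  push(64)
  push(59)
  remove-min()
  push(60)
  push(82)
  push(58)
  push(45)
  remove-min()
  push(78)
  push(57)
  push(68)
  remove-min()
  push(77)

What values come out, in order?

48 → 53 → 42 → 55 → 69 → 49 → 70 → 76 → 47 → 63 → 59 → 45 → 57

insert 55 → {55}
insert 69 → {55, 69}
insert 48 → {48, 55, 69}
remove-min → 48; now {55, 69}
insert 70 → {55, 69, 70}
insert 53 → {53, 55, 69, 70}
insert 76 → {53, 55, 69, 70, 76}
remove-min → 53; now {55, 69, 70, 76}
insert 42 → {42, 55, 69, 70, 76}
remove-min → 42; now {55, 69, 70, 76}
remove-min → 55; now {69, 70, 76}
remove-min → 69; now {70, 76}
insert 49 → {49, 70, 76}
remove-min → 49; now {70, 76}
remove-min → 70; now {76}
remove-min → 76; now {}
insert 74 → {74}
insert 47 → {47, 74}
insert 63 → {47, 63, 74}
remove-min → 47; now {63, 74}
remove-min → 63; now {74}
insert 75 → {74, 75}
insert 64 → {64, 74, 75}
insert 59 → {59, 64, 74, 75}
remove-min → 59; now {64, 74, 75}
insert 60 → {60, 64, 74, 75}
insert 82 → {60, 64, 74, 75, 82}
insert 58 → {58, 60, 64, 74, 75, 82}
insert 45 → {45, 58, 60, 64, 74, 75, 82}
remove-min → 45; now {58, 60, 64, 74, 75, 82}
insert 78 → {58, 60, 64, 74, 75, 78, 82}
insert 57 → {57, 58, 60, 64, 74, 75, 78, 82}
insert 68 → {57, 58, 60, 64, 68, 74, 75, 78, 82}
remove-min → 57; now {58, 60, 64, 68, 74, 75, 78, 82}
insert 77 → {58, 60, 64, 68, 74, 75, 77, 78, 82}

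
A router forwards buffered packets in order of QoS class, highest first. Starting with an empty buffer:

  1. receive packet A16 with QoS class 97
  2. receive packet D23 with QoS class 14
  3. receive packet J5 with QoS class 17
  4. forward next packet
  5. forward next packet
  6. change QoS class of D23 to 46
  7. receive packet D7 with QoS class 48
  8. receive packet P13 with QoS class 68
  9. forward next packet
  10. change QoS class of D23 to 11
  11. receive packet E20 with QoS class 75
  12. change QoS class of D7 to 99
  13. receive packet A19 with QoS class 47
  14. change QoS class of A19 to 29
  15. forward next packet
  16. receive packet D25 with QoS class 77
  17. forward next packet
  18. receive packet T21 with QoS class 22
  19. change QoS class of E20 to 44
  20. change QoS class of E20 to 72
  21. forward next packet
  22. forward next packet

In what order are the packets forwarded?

add A16 (QoS class 97) → {A16:97}
add D23 (QoS class 14) → {A16:97, D23:14}
add J5 (QoS class 17) → {A16:97, J5:17, D23:14}
forward next packet → A16; now {J5:17, D23:14}
forward next packet → J5; now {D23:14}
update D23 to QoS class 46 → {D23:46}
add D7 (QoS class 48) → {D7:48, D23:46}
add P13 (QoS class 68) → {P13:68, D7:48, D23:46}
forward next packet → P13; now {D7:48, D23:46}
update D23 to QoS class 11 → {D7:48, D23:11}
add E20 (QoS class 75) → {E20:75, D7:48, D23:11}
update D7 to QoS class 99 → {D7:99, E20:75, D23:11}
add A19 (QoS class 47) → {D7:99, E20:75, A19:47, D23:11}
update A19 to QoS class 29 → {D7:99, E20:75, A19:29, D23:11}
forward next packet → D7; now {E20:75, A19:29, D23:11}
add D25 (QoS class 77) → {D25:77, E20:75, A19:29, D23:11}
forward next packet → D25; now {E20:75, A19:29, D23:11}
add T21 (QoS class 22) → {E20:75, A19:29, T21:22, D23:11}
update E20 to QoS class 44 → {E20:44, A19:29, T21:22, D23:11}
update E20 to QoS class 72 → {E20:72, A19:29, T21:22, D23:11}
forward next packet → E20; now {A19:29, T21:22, D23:11}
forward next packet → A19; now {T21:22, D23:11}

[A16, J5, P13, D7, D25, E20, A19]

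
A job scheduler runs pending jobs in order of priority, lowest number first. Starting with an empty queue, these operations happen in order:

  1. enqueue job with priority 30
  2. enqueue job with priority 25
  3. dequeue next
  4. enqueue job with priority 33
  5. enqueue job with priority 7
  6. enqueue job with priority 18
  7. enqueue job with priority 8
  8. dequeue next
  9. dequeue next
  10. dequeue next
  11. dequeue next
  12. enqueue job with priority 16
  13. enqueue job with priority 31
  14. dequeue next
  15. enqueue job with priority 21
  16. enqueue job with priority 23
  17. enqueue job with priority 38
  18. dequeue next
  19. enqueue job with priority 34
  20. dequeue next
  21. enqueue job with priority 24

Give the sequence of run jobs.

25 → 7 → 8 → 18 → 30 → 16 → 21 → 23

insert 30 → {30}
insert 25 → {25, 30}
dequeue next → 25; now {30}
insert 33 → {30, 33}
insert 7 → {7, 30, 33}
insert 18 → {7, 18, 30, 33}
insert 8 → {7, 8, 18, 30, 33}
dequeue next → 7; now {8, 18, 30, 33}
dequeue next → 8; now {18, 30, 33}
dequeue next → 18; now {30, 33}
dequeue next → 30; now {33}
insert 16 → {16, 33}
insert 31 → {16, 31, 33}
dequeue next → 16; now {31, 33}
insert 21 → {21, 31, 33}
insert 23 → {21, 23, 31, 33}
insert 38 → {21, 23, 31, 33, 38}
dequeue next → 21; now {23, 31, 33, 38}
insert 34 → {23, 31, 33, 34, 38}
dequeue next → 23; now {31, 33, 34, 38}
insert 24 → {24, 31, 33, 34, 38}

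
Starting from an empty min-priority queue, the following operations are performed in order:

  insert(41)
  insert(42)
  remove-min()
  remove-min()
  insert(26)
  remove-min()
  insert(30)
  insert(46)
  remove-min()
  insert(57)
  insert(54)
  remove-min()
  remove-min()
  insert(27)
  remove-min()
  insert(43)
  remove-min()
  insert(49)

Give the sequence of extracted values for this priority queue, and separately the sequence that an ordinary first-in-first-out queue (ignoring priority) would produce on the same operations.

priority queue: 41 → 42 → 26 → 30 → 46 → 54 → 27 → 43; FIFO queue: [41, 42, 26, 30, 46, 57, 54, 27]

insert 41 → {41}
insert 42 → {41, 42}
remove-min → 41; now {42}
remove-min → 42; now {}
insert 26 → {26}
remove-min → 26; now {}
insert 30 → {30}
insert 46 → {30, 46}
remove-min → 30; now {46}
insert 57 → {46, 57}
insert 54 → {46, 54, 57}
remove-min → 46; now {54, 57}
remove-min → 54; now {57}
insert 27 → {27, 57}
remove-min → 27; now {57}
insert 43 → {43, 57}
remove-min → 43; now {57}
insert 49 → {49, 57}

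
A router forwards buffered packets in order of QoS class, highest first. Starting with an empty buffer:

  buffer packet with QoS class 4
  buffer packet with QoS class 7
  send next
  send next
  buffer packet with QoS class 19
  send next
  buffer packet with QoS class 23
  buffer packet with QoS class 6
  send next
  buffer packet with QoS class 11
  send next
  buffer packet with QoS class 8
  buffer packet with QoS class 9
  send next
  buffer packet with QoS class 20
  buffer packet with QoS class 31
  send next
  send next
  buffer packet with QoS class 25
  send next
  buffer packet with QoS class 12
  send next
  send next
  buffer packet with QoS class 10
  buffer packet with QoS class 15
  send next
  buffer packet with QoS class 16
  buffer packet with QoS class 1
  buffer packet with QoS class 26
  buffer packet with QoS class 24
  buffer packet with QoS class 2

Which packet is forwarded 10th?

12

insert 4 → {4}
insert 7 → {7, 4}
send next → 7; now {4}
send next → 4; now {}
insert 19 → {19}
send next → 19; now {}
insert 23 → {23}
insert 6 → {23, 6}
send next → 23; now {6}
insert 11 → {11, 6}
send next → 11; now {6}
insert 8 → {8, 6}
insert 9 → {9, 8, 6}
send next → 9; now {8, 6}
insert 20 → {20, 8, 6}
insert 31 → {31, 20, 8, 6}
send next → 31; now {20, 8, 6}
send next → 20; now {8, 6}
insert 25 → {25, 8, 6}
send next → 25; now {8, 6}
insert 12 → {12, 8, 6}
send next → 12; now {8, 6}
send next → 8; now {6}
insert 10 → {10, 6}
insert 15 → {15, 10, 6}
send next → 15; now {10, 6}
insert 16 → {16, 10, 6}
insert 1 → {16, 10, 6, 1}
insert 26 → {26, 16, 10, 6, 1}
insert 24 → {26, 24, 16, 10, 6, 1}
insert 2 → {26, 24, 16, 10, 6, 2, 1}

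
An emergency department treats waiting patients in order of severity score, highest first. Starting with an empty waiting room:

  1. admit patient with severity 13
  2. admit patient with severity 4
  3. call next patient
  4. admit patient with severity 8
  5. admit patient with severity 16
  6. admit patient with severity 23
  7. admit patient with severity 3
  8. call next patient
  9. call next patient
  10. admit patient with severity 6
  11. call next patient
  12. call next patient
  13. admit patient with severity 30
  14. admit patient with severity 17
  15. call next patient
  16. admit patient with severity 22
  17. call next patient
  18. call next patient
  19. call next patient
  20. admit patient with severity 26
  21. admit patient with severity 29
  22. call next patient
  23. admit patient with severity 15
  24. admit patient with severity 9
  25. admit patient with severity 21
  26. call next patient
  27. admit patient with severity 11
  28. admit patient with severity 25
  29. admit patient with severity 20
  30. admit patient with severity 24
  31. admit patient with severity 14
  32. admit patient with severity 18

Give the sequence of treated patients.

[13, 23, 16, 8, 6, 30, 22, 17, 4, 29, 26]

insert 13 → {13}
insert 4 → {13, 4}
call next patient → 13; now {4}
insert 8 → {8, 4}
insert 16 → {16, 8, 4}
insert 23 → {23, 16, 8, 4}
insert 3 → {23, 16, 8, 4, 3}
call next patient → 23; now {16, 8, 4, 3}
call next patient → 16; now {8, 4, 3}
insert 6 → {8, 6, 4, 3}
call next patient → 8; now {6, 4, 3}
call next patient → 6; now {4, 3}
insert 30 → {30, 4, 3}
insert 17 → {30, 17, 4, 3}
call next patient → 30; now {17, 4, 3}
insert 22 → {22, 17, 4, 3}
call next patient → 22; now {17, 4, 3}
call next patient → 17; now {4, 3}
call next patient → 4; now {3}
insert 26 → {26, 3}
insert 29 → {29, 26, 3}
call next patient → 29; now {26, 3}
insert 15 → {26, 15, 3}
insert 9 → {26, 15, 9, 3}
insert 21 → {26, 21, 15, 9, 3}
call next patient → 26; now {21, 15, 9, 3}
insert 11 → {21, 15, 11, 9, 3}
insert 25 → {25, 21, 15, 11, 9, 3}
insert 20 → {25, 21, 20, 15, 11, 9, 3}
insert 24 → {25, 24, 21, 20, 15, 11, 9, 3}
insert 14 → {25, 24, 21, 20, 15, 14, 11, 9, 3}
insert 18 → {25, 24, 21, 20, 18, 15, 14, 11, 9, 3}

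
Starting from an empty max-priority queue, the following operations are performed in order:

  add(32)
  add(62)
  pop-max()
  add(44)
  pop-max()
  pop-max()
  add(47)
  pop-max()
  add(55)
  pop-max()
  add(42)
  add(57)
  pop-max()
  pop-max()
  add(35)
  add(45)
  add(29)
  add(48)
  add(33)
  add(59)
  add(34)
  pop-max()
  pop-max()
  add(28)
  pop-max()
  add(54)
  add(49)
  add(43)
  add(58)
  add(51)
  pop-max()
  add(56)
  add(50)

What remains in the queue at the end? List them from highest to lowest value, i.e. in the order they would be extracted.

[56, 54, 51, 50, 49, 43, 35, 34, 33, 29, 28]

insert 32 → {32}
insert 62 → {62, 32}
pop-max → 62; now {32}
insert 44 → {44, 32}
pop-max → 44; now {32}
pop-max → 32; now {}
insert 47 → {47}
pop-max → 47; now {}
insert 55 → {55}
pop-max → 55; now {}
insert 42 → {42}
insert 57 → {57, 42}
pop-max → 57; now {42}
pop-max → 42; now {}
insert 35 → {35}
insert 45 → {45, 35}
insert 29 → {45, 35, 29}
insert 48 → {48, 45, 35, 29}
insert 33 → {48, 45, 35, 33, 29}
insert 59 → {59, 48, 45, 35, 33, 29}
insert 34 → {59, 48, 45, 35, 34, 33, 29}
pop-max → 59; now {48, 45, 35, 34, 33, 29}
pop-max → 48; now {45, 35, 34, 33, 29}
insert 28 → {45, 35, 34, 33, 29, 28}
pop-max → 45; now {35, 34, 33, 29, 28}
insert 54 → {54, 35, 34, 33, 29, 28}
insert 49 → {54, 49, 35, 34, 33, 29, 28}
insert 43 → {54, 49, 43, 35, 34, 33, 29, 28}
insert 58 → {58, 54, 49, 43, 35, 34, 33, 29, 28}
insert 51 → {58, 54, 51, 49, 43, 35, 34, 33, 29, 28}
pop-max → 58; now {54, 51, 49, 43, 35, 34, 33, 29, 28}
insert 56 → {56, 54, 51, 49, 43, 35, 34, 33, 29, 28}
insert 50 → {56, 54, 51, 50, 49, 43, 35, 34, 33, 29, 28}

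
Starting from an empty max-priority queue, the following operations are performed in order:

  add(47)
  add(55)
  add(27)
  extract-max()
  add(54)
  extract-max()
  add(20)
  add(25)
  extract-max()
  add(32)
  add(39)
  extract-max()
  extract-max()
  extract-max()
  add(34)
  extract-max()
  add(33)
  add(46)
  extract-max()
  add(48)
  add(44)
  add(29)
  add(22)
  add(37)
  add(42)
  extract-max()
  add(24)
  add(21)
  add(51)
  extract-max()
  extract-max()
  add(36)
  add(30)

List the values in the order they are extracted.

55 → 54 → 47 → 39 → 32 → 27 → 34 → 46 → 48 → 51 → 44

insert 47 → {47}
insert 55 → {55, 47}
insert 27 → {55, 47, 27}
extract-max → 55; now {47, 27}
insert 54 → {54, 47, 27}
extract-max → 54; now {47, 27}
insert 20 → {47, 27, 20}
insert 25 → {47, 27, 25, 20}
extract-max → 47; now {27, 25, 20}
insert 32 → {32, 27, 25, 20}
insert 39 → {39, 32, 27, 25, 20}
extract-max → 39; now {32, 27, 25, 20}
extract-max → 32; now {27, 25, 20}
extract-max → 27; now {25, 20}
insert 34 → {34, 25, 20}
extract-max → 34; now {25, 20}
insert 33 → {33, 25, 20}
insert 46 → {46, 33, 25, 20}
extract-max → 46; now {33, 25, 20}
insert 48 → {48, 33, 25, 20}
insert 44 → {48, 44, 33, 25, 20}
insert 29 → {48, 44, 33, 29, 25, 20}
insert 22 → {48, 44, 33, 29, 25, 22, 20}
insert 37 → {48, 44, 37, 33, 29, 25, 22, 20}
insert 42 → {48, 44, 42, 37, 33, 29, 25, 22, 20}
extract-max → 48; now {44, 42, 37, 33, 29, 25, 22, 20}
insert 24 → {44, 42, 37, 33, 29, 25, 24, 22, 20}
insert 21 → {44, 42, 37, 33, 29, 25, 24, 22, 21, 20}
insert 51 → {51, 44, 42, 37, 33, 29, 25, 24, 22, 21, 20}
extract-max → 51; now {44, 42, 37, 33, 29, 25, 24, 22, 21, 20}
extract-max → 44; now {42, 37, 33, 29, 25, 24, 22, 21, 20}
insert 36 → {42, 37, 36, 33, 29, 25, 24, 22, 21, 20}
insert 30 → {42, 37, 36, 33, 30, 29, 25, 24, 22, 21, 20}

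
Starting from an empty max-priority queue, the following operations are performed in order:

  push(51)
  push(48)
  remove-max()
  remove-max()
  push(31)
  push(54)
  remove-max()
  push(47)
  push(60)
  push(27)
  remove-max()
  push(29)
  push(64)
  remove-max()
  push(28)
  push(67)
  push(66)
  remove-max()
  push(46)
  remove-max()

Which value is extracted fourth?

60

insert 51 → {51}
insert 48 → {51, 48}
remove-max → 51; now {48}
remove-max → 48; now {}
insert 31 → {31}
insert 54 → {54, 31}
remove-max → 54; now {31}
insert 47 → {47, 31}
insert 60 → {60, 47, 31}
insert 27 → {60, 47, 31, 27}
remove-max → 60; now {47, 31, 27}
insert 29 → {47, 31, 29, 27}
insert 64 → {64, 47, 31, 29, 27}
remove-max → 64; now {47, 31, 29, 27}
insert 28 → {47, 31, 29, 28, 27}
insert 67 → {67, 47, 31, 29, 28, 27}
insert 66 → {67, 66, 47, 31, 29, 28, 27}
remove-max → 67; now {66, 47, 31, 29, 28, 27}
insert 46 → {66, 47, 46, 31, 29, 28, 27}
remove-max → 66; now {47, 46, 31, 29, 28, 27}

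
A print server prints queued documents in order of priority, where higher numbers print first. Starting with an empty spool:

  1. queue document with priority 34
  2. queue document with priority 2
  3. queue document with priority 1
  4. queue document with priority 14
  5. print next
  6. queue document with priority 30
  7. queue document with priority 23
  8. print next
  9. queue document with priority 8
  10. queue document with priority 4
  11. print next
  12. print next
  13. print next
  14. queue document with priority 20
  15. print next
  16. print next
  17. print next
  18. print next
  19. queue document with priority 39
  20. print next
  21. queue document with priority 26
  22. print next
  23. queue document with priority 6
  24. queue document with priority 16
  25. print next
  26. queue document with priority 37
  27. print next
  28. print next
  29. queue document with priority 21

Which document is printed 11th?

insert 34 → {34}
insert 2 → {34, 2}
insert 1 → {34, 2, 1}
insert 14 → {34, 14, 2, 1}
print next → 34; now {14, 2, 1}
insert 30 → {30, 14, 2, 1}
insert 23 → {30, 23, 14, 2, 1}
print next → 30; now {23, 14, 2, 1}
insert 8 → {23, 14, 8, 2, 1}
insert 4 → {23, 14, 8, 4, 2, 1}
print next → 23; now {14, 8, 4, 2, 1}
print next → 14; now {8, 4, 2, 1}
print next → 8; now {4, 2, 1}
insert 20 → {20, 4, 2, 1}
print next → 20; now {4, 2, 1}
print next → 4; now {2, 1}
print next → 2; now {1}
print next → 1; now {}
insert 39 → {39}
print next → 39; now {}
insert 26 → {26}
print next → 26; now {}
insert 6 → {6}
insert 16 → {16, 6}
print next → 16; now {6}
insert 37 → {37, 6}
print next → 37; now {6}
print next → 6; now {}
insert 21 → {21}

26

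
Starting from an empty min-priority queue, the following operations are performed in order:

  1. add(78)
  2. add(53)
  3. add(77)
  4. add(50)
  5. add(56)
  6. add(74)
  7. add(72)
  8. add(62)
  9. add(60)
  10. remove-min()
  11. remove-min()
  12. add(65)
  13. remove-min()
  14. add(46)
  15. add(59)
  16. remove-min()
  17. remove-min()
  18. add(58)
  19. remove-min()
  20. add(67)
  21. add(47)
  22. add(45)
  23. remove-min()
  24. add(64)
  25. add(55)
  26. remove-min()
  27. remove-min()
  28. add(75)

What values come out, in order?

insert 78 → {78}
insert 53 → {53, 78}
insert 77 → {53, 77, 78}
insert 50 → {50, 53, 77, 78}
insert 56 → {50, 53, 56, 77, 78}
insert 74 → {50, 53, 56, 74, 77, 78}
insert 72 → {50, 53, 56, 72, 74, 77, 78}
insert 62 → {50, 53, 56, 62, 72, 74, 77, 78}
insert 60 → {50, 53, 56, 60, 62, 72, 74, 77, 78}
remove-min → 50; now {53, 56, 60, 62, 72, 74, 77, 78}
remove-min → 53; now {56, 60, 62, 72, 74, 77, 78}
insert 65 → {56, 60, 62, 65, 72, 74, 77, 78}
remove-min → 56; now {60, 62, 65, 72, 74, 77, 78}
insert 46 → {46, 60, 62, 65, 72, 74, 77, 78}
insert 59 → {46, 59, 60, 62, 65, 72, 74, 77, 78}
remove-min → 46; now {59, 60, 62, 65, 72, 74, 77, 78}
remove-min → 59; now {60, 62, 65, 72, 74, 77, 78}
insert 58 → {58, 60, 62, 65, 72, 74, 77, 78}
remove-min → 58; now {60, 62, 65, 72, 74, 77, 78}
insert 67 → {60, 62, 65, 67, 72, 74, 77, 78}
insert 47 → {47, 60, 62, 65, 67, 72, 74, 77, 78}
insert 45 → {45, 47, 60, 62, 65, 67, 72, 74, 77, 78}
remove-min → 45; now {47, 60, 62, 65, 67, 72, 74, 77, 78}
insert 64 → {47, 60, 62, 64, 65, 67, 72, 74, 77, 78}
insert 55 → {47, 55, 60, 62, 64, 65, 67, 72, 74, 77, 78}
remove-min → 47; now {55, 60, 62, 64, 65, 67, 72, 74, 77, 78}
remove-min → 55; now {60, 62, 64, 65, 67, 72, 74, 77, 78}
insert 75 → {60, 62, 64, 65, 67, 72, 74, 75, 77, 78}

[50, 53, 56, 46, 59, 58, 45, 47, 55]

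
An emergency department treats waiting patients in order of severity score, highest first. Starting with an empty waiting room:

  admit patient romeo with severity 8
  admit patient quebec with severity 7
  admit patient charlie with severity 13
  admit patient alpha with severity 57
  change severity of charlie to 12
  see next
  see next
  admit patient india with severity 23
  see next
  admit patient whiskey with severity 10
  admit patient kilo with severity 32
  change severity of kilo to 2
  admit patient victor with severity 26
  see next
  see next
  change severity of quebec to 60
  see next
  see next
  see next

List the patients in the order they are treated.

alpha → charlie → india → victor → whiskey → quebec → romeo → kilo

add romeo (severity 8) → {romeo:8}
add quebec (severity 7) → {romeo:8, quebec:7}
add charlie (severity 13) → {charlie:13, romeo:8, quebec:7}
add alpha (severity 57) → {alpha:57, charlie:13, romeo:8, quebec:7}
update charlie to severity 12 → {alpha:57, charlie:12, romeo:8, quebec:7}
see next → alpha; now {charlie:12, romeo:8, quebec:7}
see next → charlie; now {romeo:8, quebec:7}
add india (severity 23) → {india:23, romeo:8, quebec:7}
see next → india; now {romeo:8, quebec:7}
add whiskey (severity 10) → {whiskey:10, romeo:8, quebec:7}
add kilo (severity 32) → {kilo:32, whiskey:10, romeo:8, quebec:7}
update kilo to severity 2 → {whiskey:10, romeo:8, quebec:7, kilo:2}
add victor (severity 26) → {victor:26, whiskey:10, romeo:8, quebec:7, kilo:2}
see next → victor; now {whiskey:10, romeo:8, quebec:7, kilo:2}
see next → whiskey; now {romeo:8, quebec:7, kilo:2}
update quebec to severity 60 → {quebec:60, romeo:8, kilo:2}
see next → quebec; now {romeo:8, kilo:2}
see next → romeo; now {kilo:2}
see next → kilo; now {}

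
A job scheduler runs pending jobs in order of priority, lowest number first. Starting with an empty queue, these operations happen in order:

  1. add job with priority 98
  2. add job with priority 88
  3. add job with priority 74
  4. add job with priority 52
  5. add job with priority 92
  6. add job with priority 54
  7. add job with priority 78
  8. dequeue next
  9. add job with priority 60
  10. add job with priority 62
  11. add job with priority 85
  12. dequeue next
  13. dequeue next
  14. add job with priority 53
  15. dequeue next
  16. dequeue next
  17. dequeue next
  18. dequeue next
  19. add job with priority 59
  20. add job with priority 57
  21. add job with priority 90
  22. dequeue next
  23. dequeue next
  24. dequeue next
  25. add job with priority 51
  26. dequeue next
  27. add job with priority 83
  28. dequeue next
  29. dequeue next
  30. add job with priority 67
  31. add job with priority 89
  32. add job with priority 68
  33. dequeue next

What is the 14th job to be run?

67

insert 98 → {98}
insert 88 → {88, 98}
insert 74 → {74, 88, 98}
insert 52 → {52, 74, 88, 98}
insert 92 → {52, 74, 88, 92, 98}
insert 54 → {52, 54, 74, 88, 92, 98}
insert 78 → {52, 54, 74, 78, 88, 92, 98}
dequeue next → 52; now {54, 74, 78, 88, 92, 98}
insert 60 → {54, 60, 74, 78, 88, 92, 98}
insert 62 → {54, 60, 62, 74, 78, 88, 92, 98}
insert 85 → {54, 60, 62, 74, 78, 85, 88, 92, 98}
dequeue next → 54; now {60, 62, 74, 78, 85, 88, 92, 98}
dequeue next → 60; now {62, 74, 78, 85, 88, 92, 98}
insert 53 → {53, 62, 74, 78, 85, 88, 92, 98}
dequeue next → 53; now {62, 74, 78, 85, 88, 92, 98}
dequeue next → 62; now {74, 78, 85, 88, 92, 98}
dequeue next → 74; now {78, 85, 88, 92, 98}
dequeue next → 78; now {85, 88, 92, 98}
insert 59 → {59, 85, 88, 92, 98}
insert 57 → {57, 59, 85, 88, 92, 98}
insert 90 → {57, 59, 85, 88, 90, 92, 98}
dequeue next → 57; now {59, 85, 88, 90, 92, 98}
dequeue next → 59; now {85, 88, 90, 92, 98}
dequeue next → 85; now {88, 90, 92, 98}
insert 51 → {51, 88, 90, 92, 98}
dequeue next → 51; now {88, 90, 92, 98}
insert 83 → {83, 88, 90, 92, 98}
dequeue next → 83; now {88, 90, 92, 98}
dequeue next → 88; now {90, 92, 98}
insert 67 → {67, 90, 92, 98}
insert 89 → {67, 89, 90, 92, 98}
insert 68 → {67, 68, 89, 90, 92, 98}
dequeue next → 67; now {68, 89, 90, 92, 98}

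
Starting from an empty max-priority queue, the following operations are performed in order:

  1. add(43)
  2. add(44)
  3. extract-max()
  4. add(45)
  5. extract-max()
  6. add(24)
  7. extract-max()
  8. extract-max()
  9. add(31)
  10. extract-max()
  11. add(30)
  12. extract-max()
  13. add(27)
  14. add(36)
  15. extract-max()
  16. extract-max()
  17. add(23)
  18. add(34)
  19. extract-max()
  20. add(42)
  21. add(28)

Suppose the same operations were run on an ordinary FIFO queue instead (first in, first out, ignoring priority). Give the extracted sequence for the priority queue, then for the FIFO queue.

insert 43 → {43}
insert 44 → {44, 43}
extract-max → 44; now {43}
insert 45 → {45, 43}
extract-max → 45; now {43}
insert 24 → {43, 24}
extract-max → 43; now {24}
extract-max → 24; now {}
insert 31 → {31}
extract-max → 31; now {}
insert 30 → {30}
extract-max → 30; now {}
insert 27 → {27}
insert 36 → {36, 27}
extract-max → 36; now {27}
extract-max → 27; now {}
insert 23 → {23}
insert 34 → {34, 23}
extract-max → 34; now {23}
insert 42 → {42, 23}
insert 28 → {42, 28, 23}

priority queue: 44 → 45 → 43 → 24 → 31 → 30 → 36 → 27 → 34; FIFO queue: 43, 44, 45, 24, 31, 30, 27, 36, 23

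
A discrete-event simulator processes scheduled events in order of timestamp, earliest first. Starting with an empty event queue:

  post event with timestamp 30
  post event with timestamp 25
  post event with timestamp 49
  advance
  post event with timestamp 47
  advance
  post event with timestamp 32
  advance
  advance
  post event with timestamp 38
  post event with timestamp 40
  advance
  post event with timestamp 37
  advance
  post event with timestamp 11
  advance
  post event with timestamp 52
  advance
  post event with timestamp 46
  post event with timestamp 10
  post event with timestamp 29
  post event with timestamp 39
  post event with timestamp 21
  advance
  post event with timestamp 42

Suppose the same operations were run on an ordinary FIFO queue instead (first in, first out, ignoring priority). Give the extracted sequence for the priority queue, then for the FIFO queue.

priority queue: [25, 30, 32, 47, 38, 37, 11, 40, 10]; FIFO queue: [30, 25, 49, 47, 32, 38, 40, 37, 11]

insert 30 → {30}
insert 25 → {25, 30}
insert 49 → {25, 30, 49}
advance → 25; now {30, 49}
insert 47 → {30, 47, 49}
advance → 30; now {47, 49}
insert 32 → {32, 47, 49}
advance → 32; now {47, 49}
advance → 47; now {49}
insert 38 → {38, 49}
insert 40 → {38, 40, 49}
advance → 38; now {40, 49}
insert 37 → {37, 40, 49}
advance → 37; now {40, 49}
insert 11 → {11, 40, 49}
advance → 11; now {40, 49}
insert 52 → {40, 49, 52}
advance → 40; now {49, 52}
insert 46 → {46, 49, 52}
insert 10 → {10, 46, 49, 52}
insert 29 → {10, 29, 46, 49, 52}
insert 39 → {10, 29, 39, 46, 49, 52}
insert 21 → {10, 21, 29, 39, 46, 49, 52}
advance → 10; now {21, 29, 39, 46, 49, 52}
insert 42 → {21, 29, 39, 42, 46, 49, 52}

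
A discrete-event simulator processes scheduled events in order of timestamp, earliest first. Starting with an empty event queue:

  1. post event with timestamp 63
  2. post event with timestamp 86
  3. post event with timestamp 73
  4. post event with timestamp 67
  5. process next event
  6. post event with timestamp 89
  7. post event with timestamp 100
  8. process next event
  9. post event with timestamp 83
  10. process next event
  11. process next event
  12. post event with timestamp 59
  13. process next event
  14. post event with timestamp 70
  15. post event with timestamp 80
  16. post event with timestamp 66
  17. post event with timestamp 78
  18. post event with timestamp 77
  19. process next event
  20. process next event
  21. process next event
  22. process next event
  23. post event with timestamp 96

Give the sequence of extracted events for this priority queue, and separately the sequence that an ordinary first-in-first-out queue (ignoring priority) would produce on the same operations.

priority queue: 63, 67, 73, 83, 59, 66, 70, 77, 78; FIFO queue: 63, 86, 73, 67, 89, 100, 83, 59, 70

insert 63 → {63}
insert 86 → {63, 86}
insert 73 → {63, 73, 86}
insert 67 → {63, 67, 73, 86}
process next event → 63; now {67, 73, 86}
insert 89 → {67, 73, 86, 89}
insert 100 → {67, 73, 86, 89, 100}
process next event → 67; now {73, 86, 89, 100}
insert 83 → {73, 83, 86, 89, 100}
process next event → 73; now {83, 86, 89, 100}
process next event → 83; now {86, 89, 100}
insert 59 → {59, 86, 89, 100}
process next event → 59; now {86, 89, 100}
insert 70 → {70, 86, 89, 100}
insert 80 → {70, 80, 86, 89, 100}
insert 66 → {66, 70, 80, 86, 89, 100}
insert 78 → {66, 70, 78, 80, 86, 89, 100}
insert 77 → {66, 70, 77, 78, 80, 86, 89, 100}
process next event → 66; now {70, 77, 78, 80, 86, 89, 100}
process next event → 70; now {77, 78, 80, 86, 89, 100}
process next event → 77; now {78, 80, 86, 89, 100}
process next event → 78; now {80, 86, 89, 100}
insert 96 → {80, 86, 89, 96, 100}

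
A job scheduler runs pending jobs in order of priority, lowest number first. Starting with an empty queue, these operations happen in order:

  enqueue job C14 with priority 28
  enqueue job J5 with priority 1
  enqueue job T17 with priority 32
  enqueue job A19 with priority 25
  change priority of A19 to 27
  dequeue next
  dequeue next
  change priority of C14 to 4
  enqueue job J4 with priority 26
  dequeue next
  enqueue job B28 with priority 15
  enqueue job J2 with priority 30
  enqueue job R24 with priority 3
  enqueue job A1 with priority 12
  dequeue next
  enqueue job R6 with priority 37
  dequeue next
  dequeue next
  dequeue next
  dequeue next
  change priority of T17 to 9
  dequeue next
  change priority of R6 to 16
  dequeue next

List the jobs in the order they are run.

[J5, A19, C14, R24, A1, B28, J4, J2, T17, R6]

add C14 (priority 28) → {C14:28}
add J5 (priority 1) → {J5:1, C14:28}
add T17 (priority 32) → {J5:1, C14:28, T17:32}
add A19 (priority 25) → {J5:1, A19:25, C14:28, T17:32}
update A19 to priority 27 → {J5:1, A19:27, C14:28, T17:32}
dequeue next → J5; now {A19:27, C14:28, T17:32}
dequeue next → A19; now {C14:28, T17:32}
update C14 to priority 4 → {C14:4, T17:32}
add J4 (priority 26) → {C14:4, J4:26, T17:32}
dequeue next → C14; now {J4:26, T17:32}
add B28 (priority 15) → {B28:15, J4:26, T17:32}
add J2 (priority 30) → {B28:15, J4:26, J2:30, T17:32}
add R24 (priority 3) → {R24:3, B28:15, J4:26, J2:30, T17:32}
add A1 (priority 12) → {R24:3, A1:12, B28:15, J4:26, J2:30, T17:32}
dequeue next → R24; now {A1:12, B28:15, J4:26, J2:30, T17:32}
add R6 (priority 37) → {A1:12, B28:15, J4:26, J2:30, T17:32, R6:37}
dequeue next → A1; now {B28:15, J4:26, J2:30, T17:32, R6:37}
dequeue next → B28; now {J4:26, J2:30, T17:32, R6:37}
dequeue next → J4; now {J2:30, T17:32, R6:37}
dequeue next → J2; now {T17:32, R6:37}
update T17 to priority 9 → {T17:9, R6:37}
dequeue next → T17; now {R6:37}
update R6 to priority 16 → {R6:16}
dequeue next → R6; now {}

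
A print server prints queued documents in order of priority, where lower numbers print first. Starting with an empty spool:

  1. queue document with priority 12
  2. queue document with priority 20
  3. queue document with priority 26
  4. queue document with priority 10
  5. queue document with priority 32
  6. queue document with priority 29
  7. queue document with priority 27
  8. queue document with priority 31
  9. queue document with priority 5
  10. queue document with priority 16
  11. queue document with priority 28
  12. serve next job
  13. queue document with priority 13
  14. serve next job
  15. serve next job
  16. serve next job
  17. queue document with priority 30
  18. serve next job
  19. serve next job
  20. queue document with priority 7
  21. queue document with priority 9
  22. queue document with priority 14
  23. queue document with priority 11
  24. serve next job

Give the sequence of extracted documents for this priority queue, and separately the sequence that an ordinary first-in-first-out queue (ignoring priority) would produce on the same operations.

priority queue: [5, 10, 12, 13, 16, 20, 7]; FIFO queue: 12 → 20 → 26 → 10 → 32 → 29 → 27

insert 12 → {12}
insert 20 → {12, 20}
insert 26 → {12, 20, 26}
insert 10 → {10, 12, 20, 26}
insert 32 → {10, 12, 20, 26, 32}
insert 29 → {10, 12, 20, 26, 29, 32}
insert 27 → {10, 12, 20, 26, 27, 29, 32}
insert 31 → {10, 12, 20, 26, 27, 29, 31, 32}
insert 5 → {5, 10, 12, 20, 26, 27, 29, 31, 32}
insert 16 → {5, 10, 12, 16, 20, 26, 27, 29, 31, 32}
insert 28 → {5, 10, 12, 16, 20, 26, 27, 28, 29, 31, 32}
serve next job → 5; now {10, 12, 16, 20, 26, 27, 28, 29, 31, 32}
insert 13 → {10, 12, 13, 16, 20, 26, 27, 28, 29, 31, 32}
serve next job → 10; now {12, 13, 16, 20, 26, 27, 28, 29, 31, 32}
serve next job → 12; now {13, 16, 20, 26, 27, 28, 29, 31, 32}
serve next job → 13; now {16, 20, 26, 27, 28, 29, 31, 32}
insert 30 → {16, 20, 26, 27, 28, 29, 30, 31, 32}
serve next job → 16; now {20, 26, 27, 28, 29, 30, 31, 32}
serve next job → 20; now {26, 27, 28, 29, 30, 31, 32}
insert 7 → {7, 26, 27, 28, 29, 30, 31, 32}
insert 9 → {7, 9, 26, 27, 28, 29, 30, 31, 32}
insert 14 → {7, 9, 14, 26, 27, 28, 29, 30, 31, 32}
insert 11 → {7, 9, 11, 14, 26, 27, 28, 29, 30, 31, 32}
serve next job → 7; now {9, 11, 14, 26, 27, 28, 29, 30, 31, 32}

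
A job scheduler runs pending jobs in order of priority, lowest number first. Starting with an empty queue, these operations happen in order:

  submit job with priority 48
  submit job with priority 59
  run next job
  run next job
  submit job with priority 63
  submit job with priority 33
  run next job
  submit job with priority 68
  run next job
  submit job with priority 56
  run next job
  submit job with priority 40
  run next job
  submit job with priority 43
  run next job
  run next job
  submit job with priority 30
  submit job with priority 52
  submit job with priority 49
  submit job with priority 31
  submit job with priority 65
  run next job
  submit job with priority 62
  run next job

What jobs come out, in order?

[48, 59, 33, 63, 56, 40, 43, 68, 30, 31]

insert 48 → {48}
insert 59 → {48, 59}
run next job → 48; now {59}
run next job → 59; now {}
insert 63 → {63}
insert 33 → {33, 63}
run next job → 33; now {63}
insert 68 → {63, 68}
run next job → 63; now {68}
insert 56 → {56, 68}
run next job → 56; now {68}
insert 40 → {40, 68}
run next job → 40; now {68}
insert 43 → {43, 68}
run next job → 43; now {68}
run next job → 68; now {}
insert 30 → {30}
insert 52 → {30, 52}
insert 49 → {30, 49, 52}
insert 31 → {30, 31, 49, 52}
insert 65 → {30, 31, 49, 52, 65}
run next job → 30; now {31, 49, 52, 65}
insert 62 → {31, 49, 52, 62, 65}
run next job → 31; now {49, 52, 62, 65}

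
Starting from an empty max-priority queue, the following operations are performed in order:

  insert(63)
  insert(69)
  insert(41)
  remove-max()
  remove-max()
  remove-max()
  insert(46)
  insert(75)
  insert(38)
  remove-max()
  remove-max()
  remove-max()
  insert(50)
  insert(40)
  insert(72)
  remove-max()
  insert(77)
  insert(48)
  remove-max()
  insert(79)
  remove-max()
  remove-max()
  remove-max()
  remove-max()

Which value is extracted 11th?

insert 63 → {63}
insert 69 → {69, 63}
insert 41 → {69, 63, 41}
remove-max → 69; now {63, 41}
remove-max → 63; now {41}
remove-max → 41; now {}
insert 46 → {46}
insert 75 → {75, 46}
insert 38 → {75, 46, 38}
remove-max → 75; now {46, 38}
remove-max → 46; now {38}
remove-max → 38; now {}
insert 50 → {50}
insert 40 → {50, 40}
insert 72 → {72, 50, 40}
remove-max → 72; now {50, 40}
insert 77 → {77, 50, 40}
insert 48 → {77, 50, 48, 40}
remove-max → 77; now {50, 48, 40}
insert 79 → {79, 50, 48, 40}
remove-max → 79; now {50, 48, 40}
remove-max → 50; now {48, 40}
remove-max → 48; now {40}
remove-max → 40; now {}

48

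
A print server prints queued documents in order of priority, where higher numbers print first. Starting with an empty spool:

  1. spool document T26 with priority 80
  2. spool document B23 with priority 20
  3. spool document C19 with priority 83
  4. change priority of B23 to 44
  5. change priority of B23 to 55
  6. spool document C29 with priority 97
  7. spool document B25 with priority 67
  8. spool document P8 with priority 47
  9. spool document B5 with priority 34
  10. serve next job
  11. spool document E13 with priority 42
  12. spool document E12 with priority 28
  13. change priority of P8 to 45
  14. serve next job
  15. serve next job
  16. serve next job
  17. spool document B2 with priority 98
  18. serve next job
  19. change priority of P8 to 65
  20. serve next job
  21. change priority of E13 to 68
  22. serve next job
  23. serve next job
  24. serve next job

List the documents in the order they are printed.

add T26 (priority 80) → {T26:80}
add B23 (priority 20) → {T26:80, B23:20}
add C19 (priority 83) → {C19:83, T26:80, B23:20}
update B23 to priority 44 → {C19:83, T26:80, B23:44}
update B23 to priority 55 → {C19:83, T26:80, B23:55}
add C29 (priority 97) → {C29:97, C19:83, T26:80, B23:55}
add B25 (priority 67) → {C29:97, C19:83, T26:80, B25:67, B23:55}
add P8 (priority 47) → {C29:97, C19:83, T26:80, B25:67, B23:55, P8:47}
add B5 (priority 34) → {C29:97, C19:83, T26:80, B25:67, B23:55, P8:47, B5:34}
serve next job → C29; now {C19:83, T26:80, B25:67, B23:55, P8:47, B5:34}
add E13 (priority 42) → {C19:83, T26:80, B25:67, B23:55, P8:47, E13:42, B5:34}
add E12 (priority 28) → {C19:83, T26:80, B25:67, B23:55, P8:47, E13:42, B5:34, E12:28}
update P8 to priority 45 → {C19:83, T26:80, B25:67, B23:55, P8:45, E13:42, B5:34, E12:28}
serve next job → C19; now {T26:80, B25:67, B23:55, P8:45, E13:42, B5:34, E12:28}
serve next job → T26; now {B25:67, B23:55, P8:45, E13:42, B5:34, E12:28}
serve next job → B25; now {B23:55, P8:45, E13:42, B5:34, E12:28}
add B2 (priority 98) → {B2:98, B23:55, P8:45, E13:42, B5:34, E12:28}
serve next job → B2; now {B23:55, P8:45, E13:42, B5:34, E12:28}
update P8 to priority 65 → {P8:65, B23:55, E13:42, B5:34, E12:28}
serve next job → P8; now {B23:55, E13:42, B5:34, E12:28}
update E13 to priority 68 → {E13:68, B23:55, B5:34, E12:28}
serve next job → E13; now {B23:55, B5:34, E12:28}
serve next job → B23; now {B5:34, E12:28}
serve next job → B5; now {E12:28}

C29, C19, T26, B25, B2, P8, E13, B23, B5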